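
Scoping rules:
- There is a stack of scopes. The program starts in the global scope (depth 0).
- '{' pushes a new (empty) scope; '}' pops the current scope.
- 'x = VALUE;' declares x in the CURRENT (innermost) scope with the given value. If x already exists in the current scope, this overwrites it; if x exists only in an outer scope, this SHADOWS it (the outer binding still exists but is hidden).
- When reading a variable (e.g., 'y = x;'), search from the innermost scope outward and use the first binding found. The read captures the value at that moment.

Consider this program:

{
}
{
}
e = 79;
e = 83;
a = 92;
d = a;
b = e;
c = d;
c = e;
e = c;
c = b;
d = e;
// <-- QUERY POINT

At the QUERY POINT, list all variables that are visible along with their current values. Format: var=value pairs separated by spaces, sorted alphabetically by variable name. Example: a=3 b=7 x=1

Step 1: enter scope (depth=1)
Step 2: exit scope (depth=0)
Step 3: enter scope (depth=1)
Step 4: exit scope (depth=0)
Step 5: declare e=79 at depth 0
Step 6: declare e=83 at depth 0
Step 7: declare a=92 at depth 0
Step 8: declare d=(read a)=92 at depth 0
Step 9: declare b=(read e)=83 at depth 0
Step 10: declare c=(read d)=92 at depth 0
Step 11: declare c=(read e)=83 at depth 0
Step 12: declare e=(read c)=83 at depth 0
Step 13: declare c=(read b)=83 at depth 0
Step 14: declare d=(read e)=83 at depth 0
Visible at query point: a=92 b=83 c=83 d=83 e=83

Answer: a=92 b=83 c=83 d=83 e=83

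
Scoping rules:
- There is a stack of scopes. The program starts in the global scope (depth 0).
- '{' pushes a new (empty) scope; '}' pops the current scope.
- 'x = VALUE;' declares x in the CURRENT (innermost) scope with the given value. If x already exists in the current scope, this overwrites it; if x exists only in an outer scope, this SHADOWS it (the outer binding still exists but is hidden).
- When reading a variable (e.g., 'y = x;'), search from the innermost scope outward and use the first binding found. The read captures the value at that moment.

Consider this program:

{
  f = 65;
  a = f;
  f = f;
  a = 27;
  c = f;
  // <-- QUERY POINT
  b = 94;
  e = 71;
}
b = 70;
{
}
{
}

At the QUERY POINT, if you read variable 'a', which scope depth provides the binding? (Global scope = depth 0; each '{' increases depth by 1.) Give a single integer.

Answer: 1

Derivation:
Step 1: enter scope (depth=1)
Step 2: declare f=65 at depth 1
Step 3: declare a=(read f)=65 at depth 1
Step 4: declare f=(read f)=65 at depth 1
Step 5: declare a=27 at depth 1
Step 6: declare c=(read f)=65 at depth 1
Visible at query point: a=27 c=65 f=65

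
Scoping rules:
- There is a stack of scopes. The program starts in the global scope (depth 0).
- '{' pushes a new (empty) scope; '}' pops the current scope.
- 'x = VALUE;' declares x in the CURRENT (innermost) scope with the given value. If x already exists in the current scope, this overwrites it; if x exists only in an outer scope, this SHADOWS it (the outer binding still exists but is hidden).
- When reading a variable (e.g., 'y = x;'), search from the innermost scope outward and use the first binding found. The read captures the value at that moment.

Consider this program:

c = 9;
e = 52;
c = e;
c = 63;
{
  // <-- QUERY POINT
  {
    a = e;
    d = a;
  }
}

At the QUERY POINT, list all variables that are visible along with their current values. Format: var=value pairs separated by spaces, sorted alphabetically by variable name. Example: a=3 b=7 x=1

Answer: c=63 e=52

Derivation:
Step 1: declare c=9 at depth 0
Step 2: declare e=52 at depth 0
Step 3: declare c=(read e)=52 at depth 0
Step 4: declare c=63 at depth 0
Step 5: enter scope (depth=1)
Visible at query point: c=63 e=52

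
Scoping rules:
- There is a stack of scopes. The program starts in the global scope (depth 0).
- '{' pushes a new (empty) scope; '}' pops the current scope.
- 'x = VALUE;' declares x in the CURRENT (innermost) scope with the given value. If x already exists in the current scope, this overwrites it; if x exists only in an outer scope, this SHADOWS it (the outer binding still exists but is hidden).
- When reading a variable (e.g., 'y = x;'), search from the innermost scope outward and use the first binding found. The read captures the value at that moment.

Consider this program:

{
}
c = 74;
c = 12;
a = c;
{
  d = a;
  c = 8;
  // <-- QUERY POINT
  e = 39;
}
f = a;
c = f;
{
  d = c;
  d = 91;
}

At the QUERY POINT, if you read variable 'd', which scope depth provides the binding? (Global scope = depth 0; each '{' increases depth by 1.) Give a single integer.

Step 1: enter scope (depth=1)
Step 2: exit scope (depth=0)
Step 3: declare c=74 at depth 0
Step 4: declare c=12 at depth 0
Step 5: declare a=(read c)=12 at depth 0
Step 6: enter scope (depth=1)
Step 7: declare d=(read a)=12 at depth 1
Step 8: declare c=8 at depth 1
Visible at query point: a=12 c=8 d=12

Answer: 1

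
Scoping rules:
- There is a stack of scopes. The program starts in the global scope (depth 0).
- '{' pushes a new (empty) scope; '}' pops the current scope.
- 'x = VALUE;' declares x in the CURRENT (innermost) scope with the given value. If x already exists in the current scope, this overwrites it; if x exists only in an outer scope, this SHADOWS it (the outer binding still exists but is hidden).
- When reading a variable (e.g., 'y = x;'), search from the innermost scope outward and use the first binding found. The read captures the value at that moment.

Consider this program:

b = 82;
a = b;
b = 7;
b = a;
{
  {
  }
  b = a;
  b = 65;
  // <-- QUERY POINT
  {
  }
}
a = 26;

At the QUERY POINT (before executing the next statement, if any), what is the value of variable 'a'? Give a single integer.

Answer: 82

Derivation:
Step 1: declare b=82 at depth 0
Step 2: declare a=(read b)=82 at depth 0
Step 3: declare b=7 at depth 0
Step 4: declare b=(read a)=82 at depth 0
Step 5: enter scope (depth=1)
Step 6: enter scope (depth=2)
Step 7: exit scope (depth=1)
Step 8: declare b=(read a)=82 at depth 1
Step 9: declare b=65 at depth 1
Visible at query point: a=82 b=65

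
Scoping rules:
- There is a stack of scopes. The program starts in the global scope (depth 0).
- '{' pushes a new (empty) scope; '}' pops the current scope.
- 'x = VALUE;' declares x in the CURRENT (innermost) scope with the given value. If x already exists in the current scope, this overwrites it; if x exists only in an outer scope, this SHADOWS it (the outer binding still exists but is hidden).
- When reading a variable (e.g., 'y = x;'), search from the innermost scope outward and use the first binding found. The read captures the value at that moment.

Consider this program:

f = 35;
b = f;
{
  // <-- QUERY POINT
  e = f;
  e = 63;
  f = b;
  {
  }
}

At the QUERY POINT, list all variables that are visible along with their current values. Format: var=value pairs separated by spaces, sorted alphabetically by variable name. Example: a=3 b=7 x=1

Step 1: declare f=35 at depth 0
Step 2: declare b=(read f)=35 at depth 0
Step 3: enter scope (depth=1)
Visible at query point: b=35 f=35

Answer: b=35 f=35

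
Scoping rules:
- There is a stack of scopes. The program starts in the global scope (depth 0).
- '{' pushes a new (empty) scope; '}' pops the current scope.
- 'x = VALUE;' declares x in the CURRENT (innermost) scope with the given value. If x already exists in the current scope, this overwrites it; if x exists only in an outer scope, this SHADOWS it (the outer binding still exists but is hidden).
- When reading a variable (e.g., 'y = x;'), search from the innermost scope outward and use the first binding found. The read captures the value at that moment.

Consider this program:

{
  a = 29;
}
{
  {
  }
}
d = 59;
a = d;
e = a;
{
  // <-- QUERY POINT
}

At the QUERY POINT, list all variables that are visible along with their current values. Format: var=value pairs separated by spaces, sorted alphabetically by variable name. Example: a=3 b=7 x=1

Step 1: enter scope (depth=1)
Step 2: declare a=29 at depth 1
Step 3: exit scope (depth=0)
Step 4: enter scope (depth=1)
Step 5: enter scope (depth=2)
Step 6: exit scope (depth=1)
Step 7: exit scope (depth=0)
Step 8: declare d=59 at depth 0
Step 9: declare a=(read d)=59 at depth 0
Step 10: declare e=(read a)=59 at depth 0
Step 11: enter scope (depth=1)
Visible at query point: a=59 d=59 e=59

Answer: a=59 d=59 e=59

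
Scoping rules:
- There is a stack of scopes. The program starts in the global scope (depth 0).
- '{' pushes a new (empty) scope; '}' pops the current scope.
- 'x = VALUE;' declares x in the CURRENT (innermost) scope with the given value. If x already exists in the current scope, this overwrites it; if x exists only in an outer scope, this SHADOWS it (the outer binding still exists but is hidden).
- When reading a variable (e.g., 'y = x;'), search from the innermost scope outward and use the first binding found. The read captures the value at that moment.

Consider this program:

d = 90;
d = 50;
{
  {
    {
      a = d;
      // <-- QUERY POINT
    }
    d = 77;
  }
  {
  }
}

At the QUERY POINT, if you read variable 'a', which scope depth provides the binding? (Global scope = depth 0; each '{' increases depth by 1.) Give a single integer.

Answer: 3

Derivation:
Step 1: declare d=90 at depth 0
Step 2: declare d=50 at depth 0
Step 3: enter scope (depth=1)
Step 4: enter scope (depth=2)
Step 5: enter scope (depth=3)
Step 6: declare a=(read d)=50 at depth 3
Visible at query point: a=50 d=50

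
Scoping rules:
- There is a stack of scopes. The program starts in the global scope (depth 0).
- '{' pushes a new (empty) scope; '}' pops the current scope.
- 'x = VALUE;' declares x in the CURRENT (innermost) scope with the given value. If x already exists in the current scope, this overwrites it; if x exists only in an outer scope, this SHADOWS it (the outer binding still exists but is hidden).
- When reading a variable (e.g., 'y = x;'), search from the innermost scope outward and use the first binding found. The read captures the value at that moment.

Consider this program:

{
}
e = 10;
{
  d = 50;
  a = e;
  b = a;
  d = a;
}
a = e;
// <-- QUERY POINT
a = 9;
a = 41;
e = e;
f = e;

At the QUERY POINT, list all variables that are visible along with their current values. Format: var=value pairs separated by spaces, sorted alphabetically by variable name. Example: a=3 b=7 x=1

Answer: a=10 e=10

Derivation:
Step 1: enter scope (depth=1)
Step 2: exit scope (depth=0)
Step 3: declare e=10 at depth 0
Step 4: enter scope (depth=1)
Step 5: declare d=50 at depth 1
Step 6: declare a=(read e)=10 at depth 1
Step 7: declare b=(read a)=10 at depth 1
Step 8: declare d=(read a)=10 at depth 1
Step 9: exit scope (depth=0)
Step 10: declare a=(read e)=10 at depth 0
Visible at query point: a=10 e=10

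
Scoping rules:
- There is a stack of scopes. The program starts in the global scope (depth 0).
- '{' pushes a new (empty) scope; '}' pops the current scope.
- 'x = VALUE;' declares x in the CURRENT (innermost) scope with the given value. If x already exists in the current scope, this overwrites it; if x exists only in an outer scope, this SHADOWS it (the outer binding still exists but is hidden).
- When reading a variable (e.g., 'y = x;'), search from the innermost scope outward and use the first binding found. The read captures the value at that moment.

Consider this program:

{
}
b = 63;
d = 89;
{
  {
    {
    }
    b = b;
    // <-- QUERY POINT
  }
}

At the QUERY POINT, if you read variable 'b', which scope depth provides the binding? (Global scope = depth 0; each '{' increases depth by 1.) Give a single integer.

Step 1: enter scope (depth=1)
Step 2: exit scope (depth=0)
Step 3: declare b=63 at depth 0
Step 4: declare d=89 at depth 0
Step 5: enter scope (depth=1)
Step 6: enter scope (depth=2)
Step 7: enter scope (depth=3)
Step 8: exit scope (depth=2)
Step 9: declare b=(read b)=63 at depth 2
Visible at query point: b=63 d=89

Answer: 2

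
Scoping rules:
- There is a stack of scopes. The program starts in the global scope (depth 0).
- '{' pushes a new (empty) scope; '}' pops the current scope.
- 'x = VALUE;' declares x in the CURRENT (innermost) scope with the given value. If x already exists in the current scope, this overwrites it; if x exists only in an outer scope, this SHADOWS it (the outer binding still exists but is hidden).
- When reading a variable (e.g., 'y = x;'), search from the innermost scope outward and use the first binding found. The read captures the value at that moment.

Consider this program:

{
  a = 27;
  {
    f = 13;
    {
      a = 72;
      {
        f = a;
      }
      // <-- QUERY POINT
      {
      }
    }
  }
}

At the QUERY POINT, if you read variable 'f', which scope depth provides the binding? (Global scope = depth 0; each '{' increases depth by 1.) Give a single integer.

Step 1: enter scope (depth=1)
Step 2: declare a=27 at depth 1
Step 3: enter scope (depth=2)
Step 4: declare f=13 at depth 2
Step 5: enter scope (depth=3)
Step 6: declare a=72 at depth 3
Step 7: enter scope (depth=4)
Step 8: declare f=(read a)=72 at depth 4
Step 9: exit scope (depth=3)
Visible at query point: a=72 f=13

Answer: 2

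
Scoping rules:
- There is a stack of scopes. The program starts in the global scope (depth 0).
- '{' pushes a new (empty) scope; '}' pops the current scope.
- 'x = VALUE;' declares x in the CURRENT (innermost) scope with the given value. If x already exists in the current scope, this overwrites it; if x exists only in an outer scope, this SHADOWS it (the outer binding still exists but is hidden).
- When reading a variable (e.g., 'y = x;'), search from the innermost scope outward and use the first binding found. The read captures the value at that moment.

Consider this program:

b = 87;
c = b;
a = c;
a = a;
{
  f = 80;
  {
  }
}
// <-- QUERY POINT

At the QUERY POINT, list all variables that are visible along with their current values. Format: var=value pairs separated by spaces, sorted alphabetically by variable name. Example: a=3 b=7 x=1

Step 1: declare b=87 at depth 0
Step 2: declare c=(read b)=87 at depth 0
Step 3: declare a=(read c)=87 at depth 0
Step 4: declare a=(read a)=87 at depth 0
Step 5: enter scope (depth=1)
Step 6: declare f=80 at depth 1
Step 7: enter scope (depth=2)
Step 8: exit scope (depth=1)
Step 9: exit scope (depth=0)
Visible at query point: a=87 b=87 c=87

Answer: a=87 b=87 c=87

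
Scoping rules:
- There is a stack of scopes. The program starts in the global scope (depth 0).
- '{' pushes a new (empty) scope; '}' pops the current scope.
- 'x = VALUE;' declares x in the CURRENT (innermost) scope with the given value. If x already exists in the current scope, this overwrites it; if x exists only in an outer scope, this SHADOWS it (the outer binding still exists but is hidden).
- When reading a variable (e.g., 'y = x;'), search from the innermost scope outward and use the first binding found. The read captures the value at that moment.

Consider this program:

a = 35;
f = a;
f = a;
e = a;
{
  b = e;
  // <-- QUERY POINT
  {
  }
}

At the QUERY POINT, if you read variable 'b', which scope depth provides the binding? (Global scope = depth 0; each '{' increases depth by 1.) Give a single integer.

Answer: 1

Derivation:
Step 1: declare a=35 at depth 0
Step 2: declare f=(read a)=35 at depth 0
Step 3: declare f=(read a)=35 at depth 0
Step 4: declare e=(read a)=35 at depth 0
Step 5: enter scope (depth=1)
Step 6: declare b=(read e)=35 at depth 1
Visible at query point: a=35 b=35 e=35 f=35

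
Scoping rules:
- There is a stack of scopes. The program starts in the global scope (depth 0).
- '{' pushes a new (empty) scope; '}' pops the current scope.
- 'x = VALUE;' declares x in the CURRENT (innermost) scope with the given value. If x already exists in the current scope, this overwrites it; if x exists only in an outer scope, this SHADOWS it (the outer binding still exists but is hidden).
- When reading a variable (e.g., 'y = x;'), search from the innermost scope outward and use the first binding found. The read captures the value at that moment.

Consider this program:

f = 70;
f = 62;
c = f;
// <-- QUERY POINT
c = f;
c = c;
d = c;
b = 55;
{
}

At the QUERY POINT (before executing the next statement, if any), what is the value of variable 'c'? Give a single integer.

Answer: 62

Derivation:
Step 1: declare f=70 at depth 0
Step 2: declare f=62 at depth 0
Step 3: declare c=(read f)=62 at depth 0
Visible at query point: c=62 f=62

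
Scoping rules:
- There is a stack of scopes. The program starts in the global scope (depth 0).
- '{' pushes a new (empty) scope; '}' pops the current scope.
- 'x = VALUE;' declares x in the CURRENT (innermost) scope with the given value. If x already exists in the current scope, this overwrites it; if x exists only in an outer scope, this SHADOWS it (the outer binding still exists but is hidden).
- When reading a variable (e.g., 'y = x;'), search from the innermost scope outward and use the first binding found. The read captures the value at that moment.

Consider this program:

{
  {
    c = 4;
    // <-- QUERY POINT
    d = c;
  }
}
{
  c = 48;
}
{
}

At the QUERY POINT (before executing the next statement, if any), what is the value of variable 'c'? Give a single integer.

Answer: 4

Derivation:
Step 1: enter scope (depth=1)
Step 2: enter scope (depth=2)
Step 3: declare c=4 at depth 2
Visible at query point: c=4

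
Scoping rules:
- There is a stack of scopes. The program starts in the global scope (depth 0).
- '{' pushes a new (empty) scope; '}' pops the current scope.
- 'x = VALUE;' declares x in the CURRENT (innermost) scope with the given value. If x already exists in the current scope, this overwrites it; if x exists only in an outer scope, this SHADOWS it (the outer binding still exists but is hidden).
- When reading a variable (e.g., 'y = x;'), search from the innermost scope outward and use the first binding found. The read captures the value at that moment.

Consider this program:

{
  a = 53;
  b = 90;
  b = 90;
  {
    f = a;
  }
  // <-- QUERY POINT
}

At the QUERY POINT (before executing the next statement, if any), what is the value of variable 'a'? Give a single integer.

Step 1: enter scope (depth=1)
Step 2: declare a=53 at depth 1
Step 3: declare b=90 at depth 1
Step 4: declare b=90 at depth 1
Step 5: enter scope (depth=2)
Step 6: declare f=(read a)=53 at depth 2
Step 7: exit scope (depth=1)
Visible at query point: a=53 b=90

Answer: 53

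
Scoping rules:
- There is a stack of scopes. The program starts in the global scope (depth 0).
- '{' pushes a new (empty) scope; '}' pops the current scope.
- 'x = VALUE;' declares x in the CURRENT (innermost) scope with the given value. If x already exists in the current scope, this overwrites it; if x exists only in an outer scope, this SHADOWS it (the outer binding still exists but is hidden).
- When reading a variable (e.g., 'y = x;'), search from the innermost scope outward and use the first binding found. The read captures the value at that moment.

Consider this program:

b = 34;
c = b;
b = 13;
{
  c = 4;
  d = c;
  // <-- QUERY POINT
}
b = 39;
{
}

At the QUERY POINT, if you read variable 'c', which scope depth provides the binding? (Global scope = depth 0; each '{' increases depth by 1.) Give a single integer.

Answer: 1

Derivation:
Step 1: declare b=34 at depth 0
Step 2: declare c=(read b)=34 at depth 0
Step 3: declare b=13 at depth 0
Step 4: enter scope (depth=1)
Step 5: declare c=4 at depth 1
Step 6: declare d=(read c)=4 at depth 1
Visible at query point: b=13 c=4 d=4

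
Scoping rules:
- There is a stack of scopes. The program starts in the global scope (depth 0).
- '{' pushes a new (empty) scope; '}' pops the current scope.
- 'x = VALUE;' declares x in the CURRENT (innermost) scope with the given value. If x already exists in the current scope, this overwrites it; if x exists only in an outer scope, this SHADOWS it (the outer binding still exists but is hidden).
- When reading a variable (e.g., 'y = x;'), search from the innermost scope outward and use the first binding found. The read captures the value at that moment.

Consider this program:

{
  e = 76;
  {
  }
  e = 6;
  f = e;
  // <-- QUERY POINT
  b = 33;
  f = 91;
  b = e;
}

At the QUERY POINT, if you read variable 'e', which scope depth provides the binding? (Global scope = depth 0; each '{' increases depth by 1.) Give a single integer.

Step 1: enter scope (depth=1)
Step 2: declare e=76 at depth 1
Step 3: enter scope (depth=2)
Step 4: exit scope (depth=1)
Step 5: declare e=6 at depth 1
Step 6: declare f=(read e)=6 at depth 1
Visible at query point: e=6 f=6

Answer: 1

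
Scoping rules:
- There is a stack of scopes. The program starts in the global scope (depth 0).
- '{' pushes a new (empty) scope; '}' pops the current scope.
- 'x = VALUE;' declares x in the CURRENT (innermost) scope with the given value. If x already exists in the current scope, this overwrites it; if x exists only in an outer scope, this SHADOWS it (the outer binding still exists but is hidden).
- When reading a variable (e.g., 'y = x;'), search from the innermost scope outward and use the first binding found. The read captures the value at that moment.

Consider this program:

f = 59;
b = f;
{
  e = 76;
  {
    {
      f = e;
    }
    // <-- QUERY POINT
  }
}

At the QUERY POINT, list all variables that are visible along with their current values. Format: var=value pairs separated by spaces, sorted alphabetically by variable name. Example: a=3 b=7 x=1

Answer: b=59 e=76 f=59

Derivation:
Step 1: declare f=59 at depth 0
Step 2: declare b=(read f)=59 at depth 0
Step 3: enter scope (depth=1)
Step 4: declare e=76 at depth 1
Step 5: enter scope (depth=2)
Step 6: enter scope (depth=3)
Step 7: declare f=(read e)=76 at depth 3
Step 8: exit scope (depth=2)
Visible at query point: b=59 e=76 f=59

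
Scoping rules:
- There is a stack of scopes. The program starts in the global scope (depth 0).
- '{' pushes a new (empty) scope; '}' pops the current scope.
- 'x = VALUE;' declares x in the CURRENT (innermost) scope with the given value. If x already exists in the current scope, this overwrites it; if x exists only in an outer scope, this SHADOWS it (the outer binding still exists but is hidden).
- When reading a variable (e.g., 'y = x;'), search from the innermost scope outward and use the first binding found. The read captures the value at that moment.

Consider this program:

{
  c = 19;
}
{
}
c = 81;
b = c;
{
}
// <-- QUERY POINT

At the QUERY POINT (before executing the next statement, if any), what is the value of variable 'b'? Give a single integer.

Step 1: enter scope (depth=1)
Step 2: declare c=19 at depth 1
Step 3: exit scope (depth=0)
Step 4: enter scope (depth=1)
Step 5: exit scope (depth=0)
Step 6: declare c=81 at depth 0
Step 7: declare b=(read c)=81 at depth 0
Step 8: enter scope (depth=1)
Step 9: exit scope (depth=0)
Visible at query point: b=81 c=81

Answer: 81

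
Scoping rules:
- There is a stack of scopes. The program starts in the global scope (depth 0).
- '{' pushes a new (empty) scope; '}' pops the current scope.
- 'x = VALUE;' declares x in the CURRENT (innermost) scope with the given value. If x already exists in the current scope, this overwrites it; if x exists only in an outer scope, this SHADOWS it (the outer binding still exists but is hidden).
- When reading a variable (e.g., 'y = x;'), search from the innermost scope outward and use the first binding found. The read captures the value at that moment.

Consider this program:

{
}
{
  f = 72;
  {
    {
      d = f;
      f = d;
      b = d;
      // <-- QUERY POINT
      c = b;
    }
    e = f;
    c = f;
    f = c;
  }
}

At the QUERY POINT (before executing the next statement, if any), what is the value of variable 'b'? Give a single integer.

Answer: 72

Derivation:
Step 1: enter scope (depth=1)
Step 2: exit scope (depth=0)
Step 3: enter scope (depth=1)
Step 4: declare f=72 at depth 1
Step 5: enter scope (depth=2)
Step 6: enter scope (depth=3)
Step 7: declare d=(read f)=72 at depth 3
Step 8: declare f=(read d)=72 at depth 3
Step 9: declare b=(read d)=72 at depth 3
Visible at query point: b=72 d=72 f=72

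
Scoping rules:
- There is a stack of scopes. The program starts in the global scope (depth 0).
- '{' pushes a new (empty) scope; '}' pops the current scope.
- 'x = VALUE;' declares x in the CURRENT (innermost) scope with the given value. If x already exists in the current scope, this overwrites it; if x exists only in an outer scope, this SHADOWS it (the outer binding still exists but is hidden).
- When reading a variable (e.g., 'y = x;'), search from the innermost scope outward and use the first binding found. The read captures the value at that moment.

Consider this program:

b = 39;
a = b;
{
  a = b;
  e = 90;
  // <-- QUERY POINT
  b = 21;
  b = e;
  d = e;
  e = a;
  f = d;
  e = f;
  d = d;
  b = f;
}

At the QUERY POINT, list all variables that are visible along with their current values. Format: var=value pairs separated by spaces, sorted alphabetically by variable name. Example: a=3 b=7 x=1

Answer: a=39 b=39 e=90

Derivation:
Step 1: declare b=39 at depth 0
Step 2: declare a=(read b)=39 at depth 0
Step 3: enter scope (depth=1)
Step 4: declare a=(read b)=39 at depth 1
Step 5: declare e=90 at depth 1
Visible at query point: a=39 b=39 e=90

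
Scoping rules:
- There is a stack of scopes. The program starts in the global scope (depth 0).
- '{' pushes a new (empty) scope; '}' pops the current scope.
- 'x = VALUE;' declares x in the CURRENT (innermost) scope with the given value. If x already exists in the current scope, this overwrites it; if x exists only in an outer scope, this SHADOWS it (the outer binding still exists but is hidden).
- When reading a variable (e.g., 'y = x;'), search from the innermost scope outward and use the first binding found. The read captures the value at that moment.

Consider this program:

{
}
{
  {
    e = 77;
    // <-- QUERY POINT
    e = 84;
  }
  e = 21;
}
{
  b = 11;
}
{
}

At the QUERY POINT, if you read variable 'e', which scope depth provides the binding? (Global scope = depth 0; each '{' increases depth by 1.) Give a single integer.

Step 1: enter scope (depth=1)
Step 2: exit scope (depth=0)
Step 3: enter scope (depth=1)
Step 4: enter scope (depth=2)
Step 5: declare e=77 at depth 2
Visible at query point: e=77

Answer: 2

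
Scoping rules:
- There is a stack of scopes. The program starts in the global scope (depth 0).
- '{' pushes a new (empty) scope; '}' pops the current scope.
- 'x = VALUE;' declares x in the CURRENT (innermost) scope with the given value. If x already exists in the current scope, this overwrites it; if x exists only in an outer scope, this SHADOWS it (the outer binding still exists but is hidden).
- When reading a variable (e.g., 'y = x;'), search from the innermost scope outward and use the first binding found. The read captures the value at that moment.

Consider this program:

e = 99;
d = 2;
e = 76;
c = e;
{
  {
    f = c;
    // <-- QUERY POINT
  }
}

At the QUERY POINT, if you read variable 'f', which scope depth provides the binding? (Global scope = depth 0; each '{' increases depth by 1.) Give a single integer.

Step 1: declare e=99 at depth 0
Step 2: declare d=2 at depth 0
Step 3: declare e=76 at depth 0
Step 4: declare c=(read e)=76 at depth 0
Step 5: enter scope (depth=1)
Step 6: enter scope (depth=2)
Step 7: declare f=(read c)=76 at depth 2
Visible at query point: c=76 d=2 e=76 f=76

Answer: 2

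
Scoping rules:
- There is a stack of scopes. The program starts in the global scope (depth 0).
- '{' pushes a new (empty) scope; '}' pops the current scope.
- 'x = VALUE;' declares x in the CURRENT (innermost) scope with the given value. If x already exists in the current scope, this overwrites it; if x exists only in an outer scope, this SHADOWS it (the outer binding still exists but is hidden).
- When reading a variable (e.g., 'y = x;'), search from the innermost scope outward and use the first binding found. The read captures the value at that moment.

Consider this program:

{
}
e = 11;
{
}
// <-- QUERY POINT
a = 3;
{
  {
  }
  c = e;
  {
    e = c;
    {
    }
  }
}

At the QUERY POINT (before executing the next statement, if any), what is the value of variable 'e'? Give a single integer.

Answer: 11

Derivation:
Step 1: enter scope (depth=1)
Step 2: exit scope (depth=0)
Step 3: declare e=11 at depth 0
Step 4: enter scope (depth=1)
Step 5: exit scope (depth=0)
Visible at query point: e=11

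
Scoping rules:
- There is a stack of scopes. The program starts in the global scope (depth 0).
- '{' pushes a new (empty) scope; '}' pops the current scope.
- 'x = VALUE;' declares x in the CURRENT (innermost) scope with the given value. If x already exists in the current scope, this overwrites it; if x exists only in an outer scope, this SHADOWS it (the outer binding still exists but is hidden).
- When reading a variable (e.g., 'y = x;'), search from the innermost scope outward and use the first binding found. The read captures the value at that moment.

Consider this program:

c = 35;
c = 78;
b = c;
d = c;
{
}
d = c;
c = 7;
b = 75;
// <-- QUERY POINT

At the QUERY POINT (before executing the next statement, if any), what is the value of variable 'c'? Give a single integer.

Answer: 7

Derivation:
Step 1: declare c=35 at depth 0
Step 2: declare c=78 at depth 0
Step 3: declare b=(read c)=78 at depth 0
Step 4: declare d=(read c)=78 at depth 0
Step 5: enter scope (depth=1)
Step 6: exit scope (depth=0)
Step 7: declare d=(read c)=78 at depth 0
Step 8: declare c=7 at depth 0
Step 9: declare b=75 at depth 0
Visible at query point: b=75 c=7 d=78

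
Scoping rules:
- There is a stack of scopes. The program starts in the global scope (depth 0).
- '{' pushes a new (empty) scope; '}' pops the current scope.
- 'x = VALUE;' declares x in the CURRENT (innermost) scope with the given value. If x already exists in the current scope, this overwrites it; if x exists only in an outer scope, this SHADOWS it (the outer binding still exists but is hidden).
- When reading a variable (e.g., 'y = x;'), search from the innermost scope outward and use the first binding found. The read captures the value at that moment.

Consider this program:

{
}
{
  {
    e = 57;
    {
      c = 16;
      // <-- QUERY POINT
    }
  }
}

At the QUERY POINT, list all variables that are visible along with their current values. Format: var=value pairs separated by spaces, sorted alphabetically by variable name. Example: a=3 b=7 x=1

Step 1: enter scope (depth=1)
Step 2: exit scope (depth=0)
Step 3: enter scope (depth=1)
Step 4: enter scope (depth=2)
Step 5: declare e=57 at depth 2
Step 6: enter scope (depth=3)
Step 7: declare c=16 at depth 3
Visible at query point: c=16 e=57

Answer: c=16 e=57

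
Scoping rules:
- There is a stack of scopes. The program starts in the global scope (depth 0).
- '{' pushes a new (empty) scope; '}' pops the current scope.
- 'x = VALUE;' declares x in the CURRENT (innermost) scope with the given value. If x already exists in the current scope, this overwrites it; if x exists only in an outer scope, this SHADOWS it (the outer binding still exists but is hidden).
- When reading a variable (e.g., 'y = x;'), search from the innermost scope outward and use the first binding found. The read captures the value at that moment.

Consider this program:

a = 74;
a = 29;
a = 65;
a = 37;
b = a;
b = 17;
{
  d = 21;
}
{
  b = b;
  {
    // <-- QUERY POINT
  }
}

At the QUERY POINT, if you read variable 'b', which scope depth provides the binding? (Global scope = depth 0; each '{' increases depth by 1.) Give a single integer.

Step 1: declare a=74 at depth 0
Step 2: declare a=29 at depth 0
Step 3: declare a=65 at depth 0
Step 4: declare a=37 at depth 0
Step 5: declare b=(read a)=37 at depth 0
Step 6: declare b=17 at depth 0
Step 7: enter scope (depth=1)
Step 8: declare d=21 at depth 1
Step 9: exit scope (depth=0)
Step 10: enter scope (depth=1)
Step 11: declare b=(read b)=17 at depth 1
Step 12: enter scope (depth=2)
Visible at query point: a=37 b=17

Answer: 1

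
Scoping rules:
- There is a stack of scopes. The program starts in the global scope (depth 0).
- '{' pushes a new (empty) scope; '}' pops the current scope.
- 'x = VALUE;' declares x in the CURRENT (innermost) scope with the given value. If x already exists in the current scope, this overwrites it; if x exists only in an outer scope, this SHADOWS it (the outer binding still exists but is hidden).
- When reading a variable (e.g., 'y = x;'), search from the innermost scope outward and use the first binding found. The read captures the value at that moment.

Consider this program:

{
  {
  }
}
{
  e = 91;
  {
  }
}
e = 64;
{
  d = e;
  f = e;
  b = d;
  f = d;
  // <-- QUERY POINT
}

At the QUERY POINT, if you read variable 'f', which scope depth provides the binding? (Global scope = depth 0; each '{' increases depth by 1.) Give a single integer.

Step 1: enter scope (depth=1)
Step 2: enter scope (depth=2)
Step 3: exit scope (depth=1)
Step 4: exit scope (depth=0)
Step 5: enter scope (depth=1)
Step 6: declare e=91 at depth 1
Step 7: enter scope (depth=2)
Step 8: exit scope (depth=1)
Step 9: exit scope (depth=0)
Step 10: declare e=64 at depth 0
Step 11: enter scope (depth=1)
Step 12: declare d=(read e)=64 at depth 1
Step 13: declare f=(read e)=64 at depth 1
Step 14: declare b=(read d)=64 at depth 1
Step 15: declare f=(read d)=64 at depth 1
Visible at query point: b=64 d=64 e=64 f=64

Answer: 1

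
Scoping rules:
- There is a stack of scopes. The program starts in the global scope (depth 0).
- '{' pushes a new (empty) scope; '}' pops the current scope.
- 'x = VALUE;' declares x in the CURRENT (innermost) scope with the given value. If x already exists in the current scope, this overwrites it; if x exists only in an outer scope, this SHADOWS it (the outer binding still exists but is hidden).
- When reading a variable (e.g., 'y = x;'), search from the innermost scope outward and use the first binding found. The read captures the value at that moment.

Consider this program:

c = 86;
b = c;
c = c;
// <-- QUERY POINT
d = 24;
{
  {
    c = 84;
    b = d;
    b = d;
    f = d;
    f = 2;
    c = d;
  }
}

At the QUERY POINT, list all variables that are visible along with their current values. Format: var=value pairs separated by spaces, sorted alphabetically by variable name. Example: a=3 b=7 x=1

Answer: b=86 c=86

Derivation:
Step 1: declare c=86 at depth 0
Step 2: declare b=(read c)=86 at depth 0
Step 3: declare c=(read c)=86 at depth 0
Visible at query point: b=86 c=86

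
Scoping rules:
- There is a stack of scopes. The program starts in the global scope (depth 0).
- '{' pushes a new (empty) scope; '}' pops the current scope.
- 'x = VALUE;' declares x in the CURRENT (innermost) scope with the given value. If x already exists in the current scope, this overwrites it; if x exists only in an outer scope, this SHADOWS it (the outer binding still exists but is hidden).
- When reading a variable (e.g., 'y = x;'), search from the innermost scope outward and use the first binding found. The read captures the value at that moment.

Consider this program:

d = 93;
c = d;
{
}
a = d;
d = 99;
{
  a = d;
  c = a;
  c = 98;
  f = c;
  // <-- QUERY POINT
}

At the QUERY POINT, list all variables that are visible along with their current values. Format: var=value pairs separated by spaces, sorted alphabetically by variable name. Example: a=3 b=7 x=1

Step 1: declare d=93 at depth 0
Step 2: declare c=(read d)=93 at depth 0
Step 3: enter scope (depth=1)
Step 4: exit scope (depth=0)
Step 5: declare a=(read d)=93 at depth 0
Step 6: declare d=99 at depth 0
Step 7: enter scope (depth=1)
Step 8: declare a=(read d)=99 at depth 1
Step 9: declare c=(read a)=99 at depth 1
Step 10: declare c=98 at depth 1
Step 11: declare f=(read c)=98 at depth 1
Visible at query point: a=99 c=98 d=99 f=98

Answer: a=99 c=98 d=99 f=98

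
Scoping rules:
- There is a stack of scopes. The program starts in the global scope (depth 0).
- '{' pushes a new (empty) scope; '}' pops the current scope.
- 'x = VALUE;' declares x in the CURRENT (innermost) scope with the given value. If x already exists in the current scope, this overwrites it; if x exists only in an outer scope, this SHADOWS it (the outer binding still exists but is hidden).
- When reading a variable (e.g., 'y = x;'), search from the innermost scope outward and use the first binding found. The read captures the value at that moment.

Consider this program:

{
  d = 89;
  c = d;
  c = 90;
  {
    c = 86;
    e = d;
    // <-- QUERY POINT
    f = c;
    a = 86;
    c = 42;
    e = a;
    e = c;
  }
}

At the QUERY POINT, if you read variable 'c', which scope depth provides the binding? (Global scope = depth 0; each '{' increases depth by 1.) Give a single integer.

Answer: 2

Derivation:
Step 1: enter scope (depth=1)
Step 2: declare d=89 at depth 1
Step 3: declare c=(read d)=89 at depth 1
Step 4: declare c=90 at depth 1
Step 5: enter scope (depth=2)
Step 6: declare c=86 at depth 2
Step 7: declare e=(read d)=89 at depth 2
Visible at query point: c=86 d=89 e=89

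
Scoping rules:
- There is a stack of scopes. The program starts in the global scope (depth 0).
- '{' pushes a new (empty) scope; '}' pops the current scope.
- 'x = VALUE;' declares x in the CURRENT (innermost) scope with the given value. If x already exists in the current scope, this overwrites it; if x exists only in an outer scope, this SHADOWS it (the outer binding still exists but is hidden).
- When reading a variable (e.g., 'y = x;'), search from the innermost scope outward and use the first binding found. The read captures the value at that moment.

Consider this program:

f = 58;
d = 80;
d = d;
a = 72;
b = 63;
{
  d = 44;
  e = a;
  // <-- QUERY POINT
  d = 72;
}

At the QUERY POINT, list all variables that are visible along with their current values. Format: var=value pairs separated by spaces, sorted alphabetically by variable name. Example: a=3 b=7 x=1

Answer: a=72 b=63 d=44 e=72 f=58

Derivation:
Step 1: declare f=58 at depth 0
Step 2: declare d=80 at depth 0
Step 3: declare d=(read d)=80 at depth 0
Step 4: declare a=72 at depth 0
Step 5: declare b=63 at depth 0
Step 6: enter scope (depth=1)
Step 7: declare d=44 at depth 1
Step 8: declare e=(read a)=72 at depth 1
Visible at query point: a=72 b=63 d=44 e=72 f=58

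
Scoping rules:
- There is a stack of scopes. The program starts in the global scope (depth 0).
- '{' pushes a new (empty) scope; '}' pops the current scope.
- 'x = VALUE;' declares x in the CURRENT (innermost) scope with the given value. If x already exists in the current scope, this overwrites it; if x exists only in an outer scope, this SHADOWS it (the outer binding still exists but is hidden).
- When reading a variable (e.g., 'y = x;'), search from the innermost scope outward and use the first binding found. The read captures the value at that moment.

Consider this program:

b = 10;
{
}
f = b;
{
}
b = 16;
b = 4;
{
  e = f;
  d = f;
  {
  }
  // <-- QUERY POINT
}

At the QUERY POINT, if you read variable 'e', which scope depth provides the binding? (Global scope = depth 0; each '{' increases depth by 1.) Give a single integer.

Step 1: declare b=10 at depth 0
Step 2: enter scope (depth=1)
Step 3: exit scope (depth=0)
Step 4: declare f=(read b)=10 at depth 0
Step 5: enter scope (depth=1)
Step 6: exit scope (depth=0)
Step 7: declare b=16 at depth 0
Step 8: declare b=4 at depth 0
Step 9: enter scope (depth=1)
Step 10: declare e=(read f)=10 at depth 1
Step 11: declare d=(read f)=10 at depth 1
Step 12: enter scope (depth=2)
Step 13: exit scope (depth=1)
Visible at query point: b=4 d=10 e=10 f=10

Answer: 1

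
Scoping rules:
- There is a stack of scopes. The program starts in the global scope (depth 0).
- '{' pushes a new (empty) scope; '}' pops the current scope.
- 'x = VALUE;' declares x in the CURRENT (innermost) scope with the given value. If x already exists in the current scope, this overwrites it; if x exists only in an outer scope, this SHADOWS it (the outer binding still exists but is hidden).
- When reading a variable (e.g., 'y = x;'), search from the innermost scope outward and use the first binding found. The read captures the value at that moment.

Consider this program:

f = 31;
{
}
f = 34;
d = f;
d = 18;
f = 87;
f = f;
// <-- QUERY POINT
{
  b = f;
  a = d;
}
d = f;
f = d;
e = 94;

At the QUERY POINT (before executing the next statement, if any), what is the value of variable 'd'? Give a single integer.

Answer: 18

Derivation:
Step 1: declare f=31 at depth 0
Step 2: enter scope (depth=1)
Step 3: exit scope (depth=0)
Step 4: declare f=34 at depth 0
Step 5: declare d=(read f)=34 at depth 0
Step 6: declare d=18 at depth 0
Step 7: declare f=87 at depth 0
Step 8: declare f=(read f)=87 at depth 0
Visible at query point: d=18 f=87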